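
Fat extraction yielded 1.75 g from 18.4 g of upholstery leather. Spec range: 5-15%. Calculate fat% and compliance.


Fat content = 9.5%
Compliant: Yes

Fat% = 1.75 / 18.4 x 100 = 9.5%
Spec range: 5-15%
Compliant: Yes


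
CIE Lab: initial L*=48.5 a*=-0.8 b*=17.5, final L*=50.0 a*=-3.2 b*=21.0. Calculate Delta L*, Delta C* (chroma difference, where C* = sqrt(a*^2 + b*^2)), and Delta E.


Delta L* = 50.0 - 48.5 = 1.5
C1* = sqrt((-0.8)^2 + (17.5)^2) = 17.518
C2* = sqrt((-3.2)^2 + (21.0)^2) = 21.242
Delta C* = 21.242 - 17.518 = 3.72
Delta E = sqrt((1.5)^2 + (-2.4)^2 + (3.5)^2) = 4.50


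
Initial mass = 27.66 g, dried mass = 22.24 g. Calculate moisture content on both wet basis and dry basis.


Moisture lost = 27.66 - 22.24 = 5.42 g
Wet basis MC = 5.42 / 27.66 x 100 = 19.6%
Dry basis MC = 5.42 / 22.24 x 100 = 24.4%


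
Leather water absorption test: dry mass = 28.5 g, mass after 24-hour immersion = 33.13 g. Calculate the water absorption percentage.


Water absorbed = 33.13 - 28.5 = 4.63 g
WA% = 4.63 / 28.5 x 100 = 16.2%


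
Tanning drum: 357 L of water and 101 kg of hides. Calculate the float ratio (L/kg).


Float ratio = water / hide weight
Ratio = 357 / 101 = 3.5


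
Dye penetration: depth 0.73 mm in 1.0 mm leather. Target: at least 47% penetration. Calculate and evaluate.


Penetration = 0.73 / 1.0 x 100 = 73.0%
Target: 47%
Meets target: Yes


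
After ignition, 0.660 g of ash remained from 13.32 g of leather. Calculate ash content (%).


4.95%


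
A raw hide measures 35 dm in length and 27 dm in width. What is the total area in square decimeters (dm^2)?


Area = length x width
Area = 35 x 27 = 945 dm^2


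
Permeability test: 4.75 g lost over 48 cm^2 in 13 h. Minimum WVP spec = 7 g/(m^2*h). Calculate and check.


WVP = 76.12 g/(m^2*h)
Meets specification: Yes

WVP = 4.75 / (48 x 13) x 10000 = 76.12 g/(m^2*h)
Minimum: 7 g/(m^2*h)
Meets spec: Yes


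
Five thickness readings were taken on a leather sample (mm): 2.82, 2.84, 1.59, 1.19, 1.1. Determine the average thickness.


Sum = 2.82 + 2.84 + 1.59 + 1.19 + 1.1 = 9.54
Average = 9.54 / 5 = 1.91 mm


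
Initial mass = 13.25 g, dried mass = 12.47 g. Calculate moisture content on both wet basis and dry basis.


Moisture lost = 13.25 - 12.47 = 0.78 g
Wet basis MC = 0.78 / 13.25 x 100 = 5.9%
Dry basis MC = 0.78 / 12.47 x 100 = 6.3%


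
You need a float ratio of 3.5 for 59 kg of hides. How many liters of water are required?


206.5 L


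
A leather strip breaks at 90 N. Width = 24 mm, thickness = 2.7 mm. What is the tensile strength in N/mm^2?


Cross-sectional area = 24 x 2.7 = 64.8 mm^2
Tensile strength = 90 / 64.8 = 1.39 N/mm^2


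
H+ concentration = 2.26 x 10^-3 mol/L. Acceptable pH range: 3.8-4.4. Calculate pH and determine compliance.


pH = 2.65
Compliant: No

pH = -log10(2.26 x 10^-3) = 2.65
Range: 3.8 to 4.4
Compliant: No


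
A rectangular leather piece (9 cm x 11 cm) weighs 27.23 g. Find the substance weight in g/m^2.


Area = 9 x 11 = 99 cm^2
SW = 27.23 / 99 x 10000 = 2750.5 g/m^2


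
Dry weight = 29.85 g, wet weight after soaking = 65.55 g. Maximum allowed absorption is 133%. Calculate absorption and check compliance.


Absorption = 119.6%
Compliant: Yes

WA = (65.55 - 29.85) / 29.85 x 100 = 119.6%
Maximum allowed: 133%
Compliant: Yes


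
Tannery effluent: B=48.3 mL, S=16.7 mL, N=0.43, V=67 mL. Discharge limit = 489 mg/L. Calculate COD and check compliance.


COD = 1622.4 mg/L
Compliant: No

COD = (48.3 - 16.7) x 0.43 x 8000 / 67 = 1622.4 mg/L
Limit: 489 mg/L
Compliant: No


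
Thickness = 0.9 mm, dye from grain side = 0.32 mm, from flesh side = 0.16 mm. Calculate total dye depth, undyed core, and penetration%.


Total dyed = 0.32 + 0.16 = 0.48 mm
Undyed core = 0.9 - 0.48 = 0.42 mm
Penetration = 0.48 / 0.9 x 100 = 53.3%


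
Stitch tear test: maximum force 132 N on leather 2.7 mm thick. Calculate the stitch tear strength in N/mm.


Stitch tear strength = force / thickness
STS = 132 / 2.7 = 48.9 N/mm


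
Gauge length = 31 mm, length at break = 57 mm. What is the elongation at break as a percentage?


Extension = 57 - 31 = 26 mm
Elongation = 26 / 31 x 100 = 83.9%


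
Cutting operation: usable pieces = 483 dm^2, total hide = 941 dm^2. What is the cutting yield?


51.3%

Yield = usable / total x 100
Yield = 483 / 941 x 100 = 51.3%


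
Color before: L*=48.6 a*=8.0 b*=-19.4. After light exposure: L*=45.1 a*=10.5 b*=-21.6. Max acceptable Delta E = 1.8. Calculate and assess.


Delta E = 4.83
Passes: No

dL = -3.5, da = 2.5, db = -2.2
dE = sqrt((-3.5)^2 + (2.5)^2 + (-2.2)^2) = 4.83
Max = 1.8
Passes: No


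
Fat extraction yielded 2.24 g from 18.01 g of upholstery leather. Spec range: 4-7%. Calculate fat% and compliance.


Fat content = 12.4%
Compliant: No

Fat% = 2.24 / 18.01 x 100 = 12.4%
Spec range: 4-7%
Compliant: No


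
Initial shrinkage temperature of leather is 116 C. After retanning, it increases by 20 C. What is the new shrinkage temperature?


136 C

New Ts = 116 + 20 = 136 C


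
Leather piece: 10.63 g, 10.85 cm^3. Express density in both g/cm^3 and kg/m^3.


Density = 10.63 / 10.85 = 0.980 g/cm^3
Convert: 0.980 x 1000 = 980 kg/m^3


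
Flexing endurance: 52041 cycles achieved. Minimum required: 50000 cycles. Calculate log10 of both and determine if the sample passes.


Achieved: log10 = 4.72
Required: log10 = 4.70
Passes: Yes

log10(52041) = 4.72
log10(50000) = 4.70
Passes: Yes


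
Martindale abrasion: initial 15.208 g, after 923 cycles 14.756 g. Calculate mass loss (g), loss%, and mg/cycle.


Loss = 15.208 - 14.756 = 0.452 g
Loss% = 0.452 / 15.208 x 100 = 2.97%
Rate = 0.452 / 923 x 1000 = 0.490 mg/cycle


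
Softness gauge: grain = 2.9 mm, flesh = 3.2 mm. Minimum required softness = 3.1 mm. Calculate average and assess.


Average softness = 3.05 mm
Meets requirement: No

Average = (2.9 + 3.2) / 2 = 3.05 mm
Minimum = 3.1 mm
Meets requirement: No


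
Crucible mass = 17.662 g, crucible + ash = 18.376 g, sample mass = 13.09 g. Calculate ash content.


Ash mass = 18.376 - 17.662 = 0.714 g
Ash% = 0.714 / 13.09 x 100 = 5.45%


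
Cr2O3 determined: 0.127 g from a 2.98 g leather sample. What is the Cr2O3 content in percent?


4.26%


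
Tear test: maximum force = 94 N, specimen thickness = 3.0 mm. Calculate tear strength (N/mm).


Tear strength = force / thickness
Tear = 94 / 3.0 = 31.3 N/mm


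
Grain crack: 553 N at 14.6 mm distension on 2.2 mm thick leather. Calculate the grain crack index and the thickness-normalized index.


Crack index = 553 / 14.6 = 37.9 N/mm
Normalized = 37.9 / 2.2 = 17.2 N/mm per mm


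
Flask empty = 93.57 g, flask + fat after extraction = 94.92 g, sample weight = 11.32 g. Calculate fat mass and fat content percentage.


Fat mass = 94.92 - 93.57 = 1.35 g
Fat% = 1.35 / 11.32 x 100 = 11.9%


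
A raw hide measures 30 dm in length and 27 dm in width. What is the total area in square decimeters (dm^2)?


810 dm^2


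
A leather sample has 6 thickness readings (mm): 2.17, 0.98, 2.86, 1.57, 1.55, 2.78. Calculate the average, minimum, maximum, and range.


Average = 1.99 mm
Min = 0.98 mm
Max = 2.86 mm
Range = 1.88 mm


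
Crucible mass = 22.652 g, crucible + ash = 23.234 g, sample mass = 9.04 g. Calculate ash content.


Ash mass = 0.582 g
Ash content = 6.44%

Ash mass = 23.234 - 22.652 = 0.582 g
Ash% = 0.582 / 9.04 x 100 = 6.44%


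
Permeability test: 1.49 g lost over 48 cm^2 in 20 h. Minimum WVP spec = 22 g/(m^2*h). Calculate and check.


WVP = 1.49 / (48 x 20) x 10000 = 15.52 g/(m^2*h)
Minimum: 22 g/(m^2*h)
Meets spec: No


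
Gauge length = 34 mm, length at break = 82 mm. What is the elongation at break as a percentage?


141.2%

Extension = 82 - 34 = 48 mm
Elongation = 48 / 34 x 100 = 141.2%


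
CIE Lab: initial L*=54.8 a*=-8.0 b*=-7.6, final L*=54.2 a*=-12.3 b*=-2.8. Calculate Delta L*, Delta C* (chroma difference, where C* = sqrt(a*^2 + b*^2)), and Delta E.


Delta L* = -0.6
Delta C* = 1.58
Delta E = 6.47


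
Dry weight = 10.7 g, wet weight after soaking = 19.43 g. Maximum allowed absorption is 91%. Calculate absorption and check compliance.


Absorption = 81.6%
Compliant: Yes


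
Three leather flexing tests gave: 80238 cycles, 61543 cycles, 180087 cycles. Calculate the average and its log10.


Average = (80238 + 61543 + 180087) / 3 = 107289 cycles
log10(107289) = 5.03


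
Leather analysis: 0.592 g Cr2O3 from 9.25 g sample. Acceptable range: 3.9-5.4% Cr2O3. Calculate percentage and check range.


Cr2O3 = 6.40%
Within range: No

Cr2O3% = 0.592 / 9.25 x 100 = 6.40%
Acceptable range: 3.9 to 5.4%
Within range: No


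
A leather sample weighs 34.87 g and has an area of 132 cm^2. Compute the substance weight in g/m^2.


2641.7 g/m^2


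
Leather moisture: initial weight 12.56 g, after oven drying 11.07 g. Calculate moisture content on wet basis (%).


Moisture = 12.56 - 11.07 = 1.49 g
MC = 1.49 / 12.56 x 100 = 11.9%


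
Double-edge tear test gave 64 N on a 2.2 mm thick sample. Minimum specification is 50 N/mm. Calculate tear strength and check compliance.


Tear strength = 29.1 N/mm
Compliant: No


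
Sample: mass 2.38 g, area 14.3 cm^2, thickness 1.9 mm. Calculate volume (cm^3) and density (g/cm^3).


Volume = 2.717 cm^3
Density = 0.876 g/cm^3


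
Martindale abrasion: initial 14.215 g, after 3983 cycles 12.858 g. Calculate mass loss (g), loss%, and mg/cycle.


Mass loss = 1.357 g
Loss = 9.55%
Rate = 0.341 mg/cycle


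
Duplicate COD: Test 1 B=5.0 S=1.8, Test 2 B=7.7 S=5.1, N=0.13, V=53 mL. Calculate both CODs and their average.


COD1 = (5.0 - 1.8) x 0.13 x 8000 / 53 = 62.8 mg/L
COD2 = (7.7 - 5.1) x 0.13 x 8000 / 53 = 51.0 mg/L
Average = (62.8 + 51.0) / 2 = 56.9 mg/L


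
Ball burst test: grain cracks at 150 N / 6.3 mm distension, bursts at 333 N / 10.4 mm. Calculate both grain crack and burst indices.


Crack index = 23.8 N/mm
Burst index = 32.0 N/mm

Crack index = 150 / 6.3 = 23.8 N/mm
Burst index = 333 / 10.4 = 32.0 N/mm


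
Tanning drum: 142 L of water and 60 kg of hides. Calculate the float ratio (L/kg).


2.4

Float ratio = water / hide weight
Ratio = 142 / 60 = 2.4


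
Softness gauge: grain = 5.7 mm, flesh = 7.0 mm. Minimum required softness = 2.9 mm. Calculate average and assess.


Average softness = 6.35 mm
Meets requirement: Yes

Average = (5.7 + 7.0) / 2 = 6.35 mm
Minimum = 2.9 mm
Meets requirement: Yes


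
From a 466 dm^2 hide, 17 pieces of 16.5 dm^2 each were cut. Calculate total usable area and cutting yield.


Total usable = 17 x 16.5 = 280.5 dm^2
Yield = 280.5 / 466 x 100 = 60.2%


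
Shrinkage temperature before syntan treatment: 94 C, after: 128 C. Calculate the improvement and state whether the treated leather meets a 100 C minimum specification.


Improvement = 34 C
Meets 100 C spec: Yes

Improvement = 128 - 94 = 34 C
Spec check: 128 C >= 100 C? Yes


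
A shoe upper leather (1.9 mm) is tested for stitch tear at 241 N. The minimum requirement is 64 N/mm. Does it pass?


STS = 126.8 N/mm
Passes: Yes

STS = 241 / 1.9 = 126.8 N/mm
Minimum required: 64 N/mm
Passes: Yes


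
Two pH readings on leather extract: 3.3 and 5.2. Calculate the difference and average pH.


Difference = 1.9
Average pH = 4.25

Difference = |3.3 - 5.2| = 1.9
Average = (3.3 + 5.2) / 2 = 4.25


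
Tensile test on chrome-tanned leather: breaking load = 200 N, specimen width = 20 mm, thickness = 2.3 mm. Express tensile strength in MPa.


4.35 MPa

Cross-section = 20 x 2.3 = 46.0 mm^2
TS = 200 / 46.0 = 4.35 MPa
(1 N/mm^2 = 1 MPa)


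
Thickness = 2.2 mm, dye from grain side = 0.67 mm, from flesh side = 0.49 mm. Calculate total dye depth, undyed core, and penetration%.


Total dyed = 0.67 + 0.49 = 1.16 mm
Undyed core = 2.2 - 1.16 = 1.04 mm
Penetration = 1.16 / 2.2 x 100 = 52.7%


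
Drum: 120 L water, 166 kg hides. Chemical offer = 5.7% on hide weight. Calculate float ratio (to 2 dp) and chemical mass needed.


Float ratio = 120 / 166 = 0.72
Chemical = 166 x 5.7 / 100 = 9.462 kg


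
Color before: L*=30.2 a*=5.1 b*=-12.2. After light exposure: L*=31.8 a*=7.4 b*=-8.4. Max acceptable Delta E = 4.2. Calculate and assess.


dL = 1.6, da = 2.3, db = 3.8
dE = sqrt((1.6)^2 + (2.3)^2 + (3.8)^2) = 4.72
Max = 4.2
Passes: No


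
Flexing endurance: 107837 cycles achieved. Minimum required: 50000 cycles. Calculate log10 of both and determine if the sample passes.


Achieved: log10 = 5.03
Required: log10 = 4.70
Passes: Yes

log10(107837) = 5.03
log10(50000) = 4.70
Passes: Yes


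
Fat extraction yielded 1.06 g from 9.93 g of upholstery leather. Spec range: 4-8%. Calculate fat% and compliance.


Fat content = 10.7%
Compliant: No


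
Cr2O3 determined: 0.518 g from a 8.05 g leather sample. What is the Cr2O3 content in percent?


Cr2O3% = 0.518 / 8.05 x 100
Cr2O3% = 6.43%


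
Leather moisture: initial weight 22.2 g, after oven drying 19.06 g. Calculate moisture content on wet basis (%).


Moisture = 22.2 - 19.06 = 3.14 g
MC = 3.14 / 22.2 x 100 = 14.1%


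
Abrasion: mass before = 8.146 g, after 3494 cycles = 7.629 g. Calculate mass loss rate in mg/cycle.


Mass loss = 8.146 - 7.629 = 0.517 g
Rate = 0.517 / 3494 x 1000 = 0.148 mg/cycle


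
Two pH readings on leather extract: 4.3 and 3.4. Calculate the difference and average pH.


Difference = |4.3 - 3.4| = 0.9
Average = (4.3 + 3.4) / 2 = 3.85


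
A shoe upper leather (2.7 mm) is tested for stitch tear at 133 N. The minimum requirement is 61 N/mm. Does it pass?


STS = 133 / 2.7 = 49.3 N/mm
Minimum required: 61 N/mm
Passes: No


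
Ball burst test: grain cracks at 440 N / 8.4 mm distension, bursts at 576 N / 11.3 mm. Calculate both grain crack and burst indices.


Crack index = 52.4 N/mm
Burst index = 51.0 N/mm


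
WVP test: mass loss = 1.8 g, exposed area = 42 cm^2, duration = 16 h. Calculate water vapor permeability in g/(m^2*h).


WVP = mass_loss / (area x time) x 10000
WVP = 1.8 / (42 x 16) x 10000
WVP = 1.8 / 672 x 10000 = 26.79 g/(m^2*h)


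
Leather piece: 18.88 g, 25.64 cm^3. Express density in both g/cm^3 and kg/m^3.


0.736 g/cm^3
736 kg/m^3


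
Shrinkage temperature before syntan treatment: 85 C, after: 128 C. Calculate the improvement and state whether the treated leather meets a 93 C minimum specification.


Improvement = 43 C
Meets 93 C spec: Yes


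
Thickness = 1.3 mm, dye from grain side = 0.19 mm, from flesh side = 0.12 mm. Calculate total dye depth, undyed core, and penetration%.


Total dyed = 0.19 + 0.12 = 0.31 mm
Undyed core = 1.3 - 0.31 = 0.99 mm
Penetration = 0.31 / 1.3 x 100 = 23.8%


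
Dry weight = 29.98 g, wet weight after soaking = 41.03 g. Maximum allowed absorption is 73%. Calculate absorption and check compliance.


WA = (41.03 - 29.98) / 29.98 x 100 = 36.9%
Maximum allowed: 73%
Compliant: Yes


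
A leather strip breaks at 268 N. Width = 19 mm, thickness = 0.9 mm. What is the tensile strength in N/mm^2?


15.67 N/mm^2


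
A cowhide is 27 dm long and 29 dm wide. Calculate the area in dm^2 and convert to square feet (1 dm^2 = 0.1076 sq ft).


Area = 27 x 29 = 783 dm^2
Conversion: 783 x 0.1076 = 84.25 sq ft


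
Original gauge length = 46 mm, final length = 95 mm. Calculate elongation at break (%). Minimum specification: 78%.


Extension = 95 - 46 = 49 mm
Elongation = 49 / 46 x 100 = 106.5%
Minimum required: 78%
Meets specification: Yes


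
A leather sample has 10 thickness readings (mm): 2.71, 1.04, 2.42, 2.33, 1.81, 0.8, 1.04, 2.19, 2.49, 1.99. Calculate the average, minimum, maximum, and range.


Average = 1.88 mm
Min = 0.8 mm
Max = 2.71 mm
Range = 1.91 mm


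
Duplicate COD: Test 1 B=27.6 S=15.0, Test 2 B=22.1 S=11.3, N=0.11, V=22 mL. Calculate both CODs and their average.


COD1 = 504.0 mg/L
COD2 = 432.0 mg/L
Average = 468.0 mg/L


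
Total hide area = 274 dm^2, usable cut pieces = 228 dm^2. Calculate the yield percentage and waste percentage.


Yield = 228 / 274 x 100 = 83.2%
Waste = 274 - 228 = 46 dm^2
Waste% = 100 - 83.2 = 16.8%


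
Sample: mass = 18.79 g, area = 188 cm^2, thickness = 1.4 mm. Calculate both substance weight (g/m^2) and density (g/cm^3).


Substance weight = 999.5 g/m^2
Density = 0.714 g/cm^3

SW = 18.79 / 188 x 10000 = 999.5 g/m^2
Volume = 188 x 1.4 / 10 = 26.32 cm^3
Density = 18.79 / 26.32 = 0.714 g/cm^3


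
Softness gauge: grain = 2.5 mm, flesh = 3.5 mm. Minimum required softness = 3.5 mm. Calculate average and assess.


Average = (2.5 + 3.5) / 2 = 3.00 mm
Minimum = 3.5 mm
Meets requirement: No


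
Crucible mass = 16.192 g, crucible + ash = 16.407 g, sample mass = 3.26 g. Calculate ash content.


Ash mass = 16.407 - 16.192 = 0.215 g
Ash% = 0.215 / 3.26 x 100 = 6.60%


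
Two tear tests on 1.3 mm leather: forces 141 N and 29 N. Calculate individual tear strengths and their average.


Tear 1 = 141 / 1.3 = 108.5 N/mm
Tear 2 = 29 / 1.3 = 22.3 N/mm
Average = (108.5 + 22.3) / 2 = 65.4 N/mm


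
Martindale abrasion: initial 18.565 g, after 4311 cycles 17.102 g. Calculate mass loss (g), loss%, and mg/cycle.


Mass loss = 1.463 g
Loss = 7.88%
Rate = 0.339 mg/cycle

Loss = 18.565 - 17.102 = 1.463 g
Loss% = 1.463 / 18.565 x 100 = 7.88%
Rate = 1.463 / 4311 x 1000 = 0.339 mg/cycle


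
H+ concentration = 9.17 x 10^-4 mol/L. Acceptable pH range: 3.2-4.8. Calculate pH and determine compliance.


pH = -log10(9.17 x 10^-4) = 3.04
Range: 3.2 to 4.8
Compliant: No


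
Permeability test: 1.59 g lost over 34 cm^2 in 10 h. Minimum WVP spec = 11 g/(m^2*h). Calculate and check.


WVP = 46.76 g/(m^2*h)
Meets specification: Yes

WVP = 1.59 / (34 x 10) x 10000 = 46.76 g/(m^2*h)
Minimum: 11 g/(m^2*h)
Meets spec: Yes


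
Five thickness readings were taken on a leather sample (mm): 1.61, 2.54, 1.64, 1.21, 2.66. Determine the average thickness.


Sum = 1.61 + 2.54 + 1.64 + 1.21 + 2.66 = 9.66
Average = 9.66 / 5 = 1.93 mm


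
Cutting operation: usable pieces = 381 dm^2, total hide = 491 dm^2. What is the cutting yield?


77.6%

Yield = usable / total x 100
Yield = 381 / 491 x 100 = 77.6%


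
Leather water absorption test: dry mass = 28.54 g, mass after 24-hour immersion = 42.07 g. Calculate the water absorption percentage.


Water absorbed = 42.07 - 28.54 = 13.53 g
WA% = 13.53 / 28.54 x 100 = 47.4%


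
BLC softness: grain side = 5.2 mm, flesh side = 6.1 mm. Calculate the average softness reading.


5.65 mm


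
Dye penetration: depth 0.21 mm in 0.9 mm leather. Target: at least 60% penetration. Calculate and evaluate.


Penetration = 0.21 / 0.9 x 100 = 23.3%
Target: 60%
Meets target: No


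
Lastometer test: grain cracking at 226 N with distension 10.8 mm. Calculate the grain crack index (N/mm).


Grain crack index = force / distension
Index = 226 / 10.8 = 20.9 N/mm


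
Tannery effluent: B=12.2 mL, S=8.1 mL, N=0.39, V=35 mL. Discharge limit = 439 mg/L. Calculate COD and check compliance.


COD = 365.5 mg/L
Compliant: Yes

COD = (12.2 - 8.1) x 0.39 x 8000 / 35 = 365.5 mg/L
Limit: 439 mg/L
Compliant: Yes


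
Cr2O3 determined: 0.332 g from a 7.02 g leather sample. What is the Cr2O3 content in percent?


4.73%

Cr2O3% = 0.332 / 7.02 x 100
Cr2O3% = 4.73%


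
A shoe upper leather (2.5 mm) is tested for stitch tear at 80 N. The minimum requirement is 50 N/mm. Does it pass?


STS = 80 / 2.5 = 32.0 N/mm
Minimum required: 50 N/mm
Passes: No


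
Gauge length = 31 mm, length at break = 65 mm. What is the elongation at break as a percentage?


Extension = 65 - 31 = 34 mm
Elongation = 34 / 31 x 100 = 109.7%


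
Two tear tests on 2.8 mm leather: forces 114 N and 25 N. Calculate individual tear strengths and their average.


Tear 1 = 114 / 2.8 = 40.7 N/mm
Tear 2 = 25 / 2.8 = 8.9 N/mm
Average = (40.7 + 8.9) / 2 = 24.8 N/mm


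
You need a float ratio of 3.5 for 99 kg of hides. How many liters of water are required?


346.5 L

Water = hide weight x target ratio
Water = 99 x 3.5 = 346.5 L


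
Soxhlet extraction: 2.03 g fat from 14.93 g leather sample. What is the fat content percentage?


Fat content = 2.03 / 14.93 x 100
Fat = 13.6%


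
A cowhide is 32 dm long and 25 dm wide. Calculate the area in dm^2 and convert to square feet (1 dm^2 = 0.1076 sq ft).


Area = 32 x 25 = 800 dm^2
Conversion: 800 x 0.1076 = 86.08 sq ft


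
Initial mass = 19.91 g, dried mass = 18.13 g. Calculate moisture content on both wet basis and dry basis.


Moisture lost = 19.91 - 18.13 = 1.78 g
Wet basis MC = 1.78 / 19.91 x 100 = 8.9%
Dry basis MC = 1.78 / 18.13 x 100 = 9.8%


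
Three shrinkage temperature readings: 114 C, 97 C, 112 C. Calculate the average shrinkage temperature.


107.7 C

Average = (114 + 97 + 112) / 3
Average = 323 / 3 = 107.7 C


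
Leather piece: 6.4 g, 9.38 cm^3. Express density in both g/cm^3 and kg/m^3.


Density = 6.4 / 9.38 = 0.682 g/cm^3
Convert: 0.682 x 1000 = 682 kg/m^3


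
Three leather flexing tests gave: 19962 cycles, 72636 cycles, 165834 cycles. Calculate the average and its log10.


Average = (19962 + 72636 + 165834) / 3 = 86144 cycles
log10(86144) = 4.94


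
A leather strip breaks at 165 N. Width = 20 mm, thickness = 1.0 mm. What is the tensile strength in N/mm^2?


8.25 N/mm^2

Cross-sectional area = 20 x 1.0 = 20.0 mm^2
Tensile strength = 165 / 20.0 = 8.25 N/mm^2


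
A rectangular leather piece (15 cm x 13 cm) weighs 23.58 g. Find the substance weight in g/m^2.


1209.2 g/m^2


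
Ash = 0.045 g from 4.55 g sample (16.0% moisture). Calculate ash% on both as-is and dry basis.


As-is ash% = 0.045 / 4.55 x 100 = 0.99%
Dry mass = 4.55 x (100 - 16.0) / 100 = 3.822 g
Dry-basis ash% = 0.045 / 3.822 x 100 = 1.18%


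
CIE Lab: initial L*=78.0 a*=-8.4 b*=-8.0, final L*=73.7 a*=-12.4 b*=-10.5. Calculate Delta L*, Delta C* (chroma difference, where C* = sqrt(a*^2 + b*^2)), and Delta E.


Delta L* = -4.3
Delta C* = 4.65
Delta E = 6.38


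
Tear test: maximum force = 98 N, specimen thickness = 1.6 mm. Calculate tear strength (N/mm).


61.3 N/mm

Tear strength = force / thickness
Tear = 98 / 1.6 = 61.3 N/mm


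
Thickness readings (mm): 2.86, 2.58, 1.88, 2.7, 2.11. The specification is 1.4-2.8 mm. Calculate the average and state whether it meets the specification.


Sum = 12.13
Average = 12.13 / 5 = 2.43 mm
Specification range: 1.4 to 2.8 mm
Within spec: Yes


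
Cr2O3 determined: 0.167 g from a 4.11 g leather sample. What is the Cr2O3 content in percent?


Cr2O3% = 0.167 / 4.11 x 100
Cr2O3% = 4.06%


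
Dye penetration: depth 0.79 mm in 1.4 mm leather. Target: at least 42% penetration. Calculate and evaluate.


Penetration = 0.79 / 1.4 x 100 = 56.4%
Target: 42%
Meets target: Yes


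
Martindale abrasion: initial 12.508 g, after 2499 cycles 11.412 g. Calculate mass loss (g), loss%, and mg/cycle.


Loss = 12.508 - 11.412 = 1.096 g
Loss% = 1.096 / 12.508 x 100 = 8.76%
Rate = 1.096 / 2499 x 1000 = 0.439 mg/cycle


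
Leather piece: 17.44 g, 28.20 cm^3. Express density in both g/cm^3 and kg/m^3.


0.618 g/cm^3
618 kg/m^3

Density = 17.44 / 28.20 = 0.618 g/cm^3
Convert: 0.618 x 1000 = 618 kg/m^3


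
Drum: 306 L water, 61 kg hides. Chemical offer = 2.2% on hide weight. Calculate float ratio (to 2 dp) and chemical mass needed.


Float ratio = 306 / 61 = 5.02
Chemical = 61 x 2.2 / 100 = 1.342 kg


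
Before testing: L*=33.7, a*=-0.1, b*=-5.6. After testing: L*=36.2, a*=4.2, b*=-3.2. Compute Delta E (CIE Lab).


Delta E = 5.52

dL = 36.2 - 33.7 = 2.5
da = 4.2 - (-0.1) = 4.3
db = -3.2 - (-5.6) = 2.4
dE = sqrt((2.5)^2 + (4.3)^2 + (2.4)^2) = 5.52


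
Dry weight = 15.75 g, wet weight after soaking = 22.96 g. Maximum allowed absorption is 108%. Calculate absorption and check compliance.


WA = (22.96 - 15.75) / 15.75 x 100 = 45.8%
Maximum allowed: 108%
Compliant: Yes


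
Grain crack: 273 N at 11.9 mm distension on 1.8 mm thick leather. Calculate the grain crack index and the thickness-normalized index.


Crack index = 273 / 11.9 = 22.9 N/mm
Normalized = 22.9 / 1.8 = 12.7 N/mm per mm


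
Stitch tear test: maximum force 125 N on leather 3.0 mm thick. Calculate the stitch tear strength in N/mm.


41.7 N/mm

Stitch tear strength = force / thickness
STS = 125 / 3.0 = 41.7 N/mm


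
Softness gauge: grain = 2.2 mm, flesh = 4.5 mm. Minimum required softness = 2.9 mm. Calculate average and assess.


Average softness = 3.35 mm
Meets requirement: Yes


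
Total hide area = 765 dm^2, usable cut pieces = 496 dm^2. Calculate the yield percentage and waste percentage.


Yield = 496 / 765 x 100 = 64.8%
Waste = 765 - 496 = 269 dm^2
Waste% = 100 - 64.8 = 35.2%


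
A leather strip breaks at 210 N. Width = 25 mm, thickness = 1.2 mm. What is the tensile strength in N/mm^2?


7.00 N/mm^2

Cross-sectional area = 25 x 1.2 = 30.0 mm^2
Tensile strength = 210 / 30.0 = 7.00 N/mm^2


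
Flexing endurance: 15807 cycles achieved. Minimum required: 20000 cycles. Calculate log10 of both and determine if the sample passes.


Achieved: log10 = 4.20
Required: log10 = 4.30
Passes: No


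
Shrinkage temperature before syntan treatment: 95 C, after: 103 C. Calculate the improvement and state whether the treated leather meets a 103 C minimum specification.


Improvement = 103 - 95 = 8 C
Spec check: 103 C >= 103 C? Yes


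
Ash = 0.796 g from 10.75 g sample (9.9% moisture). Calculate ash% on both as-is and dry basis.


As-is ash = 7.40%
Dry-basis ash = 8.22%

As-is ash% = 0.796 / 10.75 x 100 = 7.40%
Dry mass = 10.75 x (100 - 9.9) / 100 = 9.68575 g
Dry-basis ash% = 0.796 / 9.68575 x 100 = 8.22%


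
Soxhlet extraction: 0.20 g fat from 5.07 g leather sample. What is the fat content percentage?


Fat content = 0.20 / 5.07 x 100
Fat = 3.9%


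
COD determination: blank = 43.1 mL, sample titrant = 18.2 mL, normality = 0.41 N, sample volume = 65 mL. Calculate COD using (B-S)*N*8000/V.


1256.5 mg/L

COD = (43.1 - 18.2) x 0.41 x 8000 / 65
COD = 24.9 x 0.41 x 8000 / 65
COD = 1256.5 mg/L


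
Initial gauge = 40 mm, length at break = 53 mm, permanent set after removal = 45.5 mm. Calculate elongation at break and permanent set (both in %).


Elongation at break = (53 - 40) / 40 x 100 = 32.5%
Permanent set = (45.5 - 40) / 40 x 100 = 13.8%


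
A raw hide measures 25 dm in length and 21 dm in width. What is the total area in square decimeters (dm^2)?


525 dm^2


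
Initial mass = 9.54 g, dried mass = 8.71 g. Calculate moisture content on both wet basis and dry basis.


Wet basis = 8.7%
Dry basis = 9.5%

Moisture lost = 9.54 - 8.71 = 0.83 g
Wet basis MC = 0.83 / 9.54 x 100 = 8.7%
Dry basis MC = 0.83 / 8.71 x 100 = 9.5%


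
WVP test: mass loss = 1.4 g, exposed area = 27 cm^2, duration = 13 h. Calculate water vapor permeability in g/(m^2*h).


39.89 g/(m^2*h)

WVP = mass_loss / (area x time) x 10000
WVP = 1.4 / (27 x 13) x 10000
WVP = 1.4 / 351 x 10000 = 39.89 g/(m^2*h)


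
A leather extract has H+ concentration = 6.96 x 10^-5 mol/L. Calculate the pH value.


pH = -log10[H+]
pH = -log10(6.96 x 10^-5) = 4.16


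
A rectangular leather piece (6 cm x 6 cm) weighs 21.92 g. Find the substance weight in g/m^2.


Area = 6 x 6 = 36 cm^2
SW = 21.92 / 36 x 10000 = 6088.9 g/m^2


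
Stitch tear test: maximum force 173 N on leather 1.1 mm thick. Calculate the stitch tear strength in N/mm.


157.3 N/mm

Stitch tear strength = force / thickness
STS = 173 / 1.1 = 157.3 N/mm


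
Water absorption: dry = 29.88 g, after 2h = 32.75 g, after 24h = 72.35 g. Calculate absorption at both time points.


WA (2h) = (32.75 - 29.88) / 29.88 x 100 = 9.6%
WA (24h) = (72.35 - 29.88) / 29.88 x 100 = 142.1%


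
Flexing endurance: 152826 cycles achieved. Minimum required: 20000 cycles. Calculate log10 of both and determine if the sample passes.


Achieved: log10 = 5.18
Required: log10 = 4.30
Passes: Yes

log10(152826) = 5.18
log10(20000) = 4.30
Passes: Yes


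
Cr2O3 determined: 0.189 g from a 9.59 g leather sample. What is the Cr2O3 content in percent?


Cr2O3% = 0.189 / 9.59 x 100
Cr2O3% = 1.97%


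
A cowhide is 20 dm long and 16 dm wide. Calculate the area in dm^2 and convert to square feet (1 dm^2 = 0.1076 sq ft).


Area = 20 x 16 = 320 dm^2
Conversion: 320 x 0.1076 = 34.43 sq ft


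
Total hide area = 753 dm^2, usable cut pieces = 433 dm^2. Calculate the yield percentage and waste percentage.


Yield = 57.5%
Waste = 42.5%

Yield = 433 / 753 x 100 = 57.5%
Waste = 753 - 433 = 320 dm^2
Waste% = 100 - 57.5 = 42.5%


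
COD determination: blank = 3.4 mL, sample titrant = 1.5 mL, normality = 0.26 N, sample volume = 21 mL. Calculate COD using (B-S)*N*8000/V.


COD = (3.4 - 1.5) x 0.26 x 8000 / 21
COD = 1.9 x 0.26 x 8000 / 21
COD = 188.2 mg/L


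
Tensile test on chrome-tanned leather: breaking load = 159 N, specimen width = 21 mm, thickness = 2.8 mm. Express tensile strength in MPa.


2.70 MPa


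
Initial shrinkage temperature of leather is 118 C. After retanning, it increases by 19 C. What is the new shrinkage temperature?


137 C

New Ts = 118 + 19 = 137 C


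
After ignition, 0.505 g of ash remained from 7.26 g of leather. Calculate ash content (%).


6.96%

Ash% = 0.505 / 7.26 x 100
Ash% = 6.96%


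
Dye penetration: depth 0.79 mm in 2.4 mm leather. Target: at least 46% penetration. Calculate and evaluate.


Penetration = 32.9%
Meets target: No

Penetration = 0.79 / 2.4 x 100 = 32.9%
Target: 46%
Meets target: No


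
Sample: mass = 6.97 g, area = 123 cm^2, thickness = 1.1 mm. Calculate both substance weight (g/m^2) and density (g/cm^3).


Substance weight = 566.7 g/m^2
Density = 0.515 g/cm^3

SW = 6.97 / 123 x 10000 = 566.7 g/m^2
Volume = 123 x 1.1 / 10 = 13.53 cm^3
Density = 6.97 / 13.53 = 0.515 g/cm^3


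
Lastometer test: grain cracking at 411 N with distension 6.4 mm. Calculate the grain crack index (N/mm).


Grain crack index = force / distension
Index = 411 / 6.4 = 64.2 N/mm


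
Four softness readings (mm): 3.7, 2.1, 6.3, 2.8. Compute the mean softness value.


3.73 mm

Sum = 3.7 + 2.1 + 6.3 + 2.8
Mean = 14.9 / 4 = 3.73 mm


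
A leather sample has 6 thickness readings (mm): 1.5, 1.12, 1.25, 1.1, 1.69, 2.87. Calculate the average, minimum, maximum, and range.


Sum = 9.53
Average = 9.53 / 6 = 1.59 mm
Minimum = 1.1 mm
Maximum = 2.87 mm
Range = 2.87 - 1.1 = 1.77 mm


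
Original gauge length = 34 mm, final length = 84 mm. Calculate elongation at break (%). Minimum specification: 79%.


Extension = 84 - 34 = 50 mm
Elongation = 50 / 34 x 100 = 147.1%
Minimum required: 79%
Meets specification: Yes


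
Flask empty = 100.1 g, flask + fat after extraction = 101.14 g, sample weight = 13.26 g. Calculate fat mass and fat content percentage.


Fat mass = 1.04 g
Fat content = 7.8%

Fat mass = 101.14 - 100.1 = 1.04 g
Fat% = 1.04 / 13.26 x 100 = 7.8%


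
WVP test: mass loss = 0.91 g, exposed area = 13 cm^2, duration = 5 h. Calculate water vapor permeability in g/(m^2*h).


WVP = mass_loss / (area x time) x 10000
WVP = 0.91 / (13 x 5) x 10000
WVP = 0.91 / 65 x 10000 = 140.00 g/(m^2*h)


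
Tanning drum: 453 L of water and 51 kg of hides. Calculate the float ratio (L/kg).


8.9

Float ratio = water / hide weight
Ratio = 453 / 51 = 8.9


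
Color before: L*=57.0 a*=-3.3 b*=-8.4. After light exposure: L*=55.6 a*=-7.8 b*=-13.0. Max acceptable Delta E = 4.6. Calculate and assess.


dL = -1.4, da = -4.5, db = -4.6
dE = sqrt((-1.4)^2 + (-4.5)^2 + (-4.6)^2) = 6.59
Max = 4.6
Passes: No


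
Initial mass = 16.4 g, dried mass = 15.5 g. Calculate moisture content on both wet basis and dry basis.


Wet basis = 5.5%
Dry basis = 5.8%


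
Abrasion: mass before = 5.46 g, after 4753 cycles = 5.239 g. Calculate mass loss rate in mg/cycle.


0.046 mg/cycle


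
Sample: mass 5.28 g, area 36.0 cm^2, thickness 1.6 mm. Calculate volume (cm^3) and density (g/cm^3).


Volume = 5.760 cm^3
Density = 0.917 g/cm^3


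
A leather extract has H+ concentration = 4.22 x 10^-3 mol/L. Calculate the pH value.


pH = 2.37

pH = -log10[H+]
pH = -log10(4.22 x 10^-3) = 2.37


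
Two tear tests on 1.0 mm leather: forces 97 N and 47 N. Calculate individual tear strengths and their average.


Tear 1 = 97 / 1.0 = 97.0 N/mm
Tear 2 = 47 / 1.0 = 47.0 N/mm
Average = (97.0 + 47.0) / 2 = 72.0 N/mm


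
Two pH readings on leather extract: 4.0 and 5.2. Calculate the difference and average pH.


Difference = |4.0 - 5.2| = 1.2
Average = (4.0 + 5.2) / 2 = 4.60


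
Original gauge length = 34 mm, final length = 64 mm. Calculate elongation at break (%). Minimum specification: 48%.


Extension = 64 - 34 = 30 mm
Elongation = 30 / 34 x 100 = 88.2%
Minimum required: 48%
Meets specification: Yes


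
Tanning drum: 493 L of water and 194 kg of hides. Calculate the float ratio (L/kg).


Float ratio = water / hide weight
Ratio = 493 / 194 = 2.5


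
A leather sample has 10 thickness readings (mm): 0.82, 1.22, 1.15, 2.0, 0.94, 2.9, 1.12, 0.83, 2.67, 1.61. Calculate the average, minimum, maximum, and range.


Average = 1.53 mm
Min = 0.82 mm
Max = 2.9 mm
Range = 2.08 mm

Sum = 15.26
Average = 15.26 / 10 = 1.53 mm
Minimum = 0.82 mm
Maximum = 2.9 mm
Range = 2.9 - 0.82 = 2.08 mm


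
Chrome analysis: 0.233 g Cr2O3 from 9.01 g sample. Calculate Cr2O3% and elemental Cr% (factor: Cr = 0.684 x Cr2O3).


Cr2O3 = 2.59%
Cr = 1.77%

Cr2O3% = 0.233 / 9.01 x 100 = 2.59%
Cr% = 2.59 x 0.684 = 1.77%


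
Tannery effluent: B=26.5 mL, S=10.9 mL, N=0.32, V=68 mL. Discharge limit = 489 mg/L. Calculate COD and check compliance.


COD = (26.5 - 10.9) x 0.32 x 8000 / 68 = 587.3 mg/L
Limit: 489 mg/L
Compliant: No


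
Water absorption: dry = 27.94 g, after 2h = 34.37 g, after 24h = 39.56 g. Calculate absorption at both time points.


WA (2h) = (34.37 - 27.94) / 27.94 x 100 = 23.0%
WA (24h) = (39.56 - 27.94) / 27.94 x 100 = 41.6%


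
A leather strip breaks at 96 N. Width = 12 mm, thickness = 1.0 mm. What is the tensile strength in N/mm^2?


Cross-sectional area = 12 x 1.0 = 12.0 mm^2
Tensile strength = 96 / 12.0 = 8.00 N/mm^2


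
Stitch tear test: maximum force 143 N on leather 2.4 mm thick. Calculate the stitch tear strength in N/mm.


Stitch tear strength = force / thickness
STS = 143 / 2.4 = 59.6 N/mm


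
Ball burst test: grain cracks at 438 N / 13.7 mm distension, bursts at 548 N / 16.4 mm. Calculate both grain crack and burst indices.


Crack index = 32.0 N/mm
Burst index = 33.4 N/mm


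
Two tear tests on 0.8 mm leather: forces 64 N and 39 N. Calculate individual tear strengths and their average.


Tear 1 = 80.0 N/mm
Tear 2 = 48.8 N/mm
Average = 64.4 N/mm

Tear 1 = 64 / 0.8 = 80.0 N/mm
Tear 2 = 39 / 0.8 = 48.8 N/mm
Average = (80.0 + 48.8) / 2 = 64.4 N/mm


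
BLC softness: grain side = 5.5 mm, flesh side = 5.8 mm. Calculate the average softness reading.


5.65 mm

Average = (5.5 + 5.8) / 2
Average = 5.65 mm


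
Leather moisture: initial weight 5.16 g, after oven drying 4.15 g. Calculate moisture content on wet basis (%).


Moisture = 5.16 - 4.15 = 1.01 g
MC = 1.01 / 5.16 x 100 = 19.6%


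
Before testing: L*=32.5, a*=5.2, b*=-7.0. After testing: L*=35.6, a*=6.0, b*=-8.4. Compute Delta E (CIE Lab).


dL = 35.6 - 32.5 = 3.1
da = 6.0 - 5.2 = 0.8
db = -8.4 - (-7.0) = -1.4
dE = sqrt((3.1)^2 + (0.8)^2 + (-1.4)^2) = 3.49


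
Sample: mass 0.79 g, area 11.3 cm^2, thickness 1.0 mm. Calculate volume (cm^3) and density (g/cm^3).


Thickness in cm = 1.0 / 10 = 0.10 cm
Volume = 11.3 x 0.10 = 1.130 cm^3
Density = 0.79 / 1.130 = 0.699 g/cm^3


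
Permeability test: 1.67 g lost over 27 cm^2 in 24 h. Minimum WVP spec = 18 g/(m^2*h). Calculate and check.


WVP = 1.67 / (27 x 24) x 10000 = 25.77 g/(m^2*h)
Minimum: 18 g/(m^2*h)
Meets spec: Yes


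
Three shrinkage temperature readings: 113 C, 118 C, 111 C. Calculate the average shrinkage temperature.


Average = (113 + 118 + 111) / 3
Average = 342 / 3 = 114.0 C


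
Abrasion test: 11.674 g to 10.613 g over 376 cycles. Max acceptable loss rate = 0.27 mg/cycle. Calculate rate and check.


Rate = 2.822 mg/cycle
Passes: No

Loss = 11.674 - 10.613 = 1.061 g
Rate = 1.061 g / 376 cycles x 1000 = 2.822 mg/cycle
Max = 0.27 mg/cycle
Passes: No


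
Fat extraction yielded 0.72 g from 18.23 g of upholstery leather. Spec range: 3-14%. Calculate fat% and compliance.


Fat content = 3.9%
Compliant: Yes

Fat% = 0.72 / 18.23 x 100 = 3.9%
Spec range: 3-14%
Compliant: Yes


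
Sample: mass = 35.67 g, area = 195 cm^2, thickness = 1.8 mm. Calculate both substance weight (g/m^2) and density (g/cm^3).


Substance weight = 1829.2 g/m^2
Density = 1.016 g/cm^3


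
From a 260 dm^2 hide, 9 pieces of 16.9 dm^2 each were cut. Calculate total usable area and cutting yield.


Total usable = 9 x 16.9 = 152.1 dm^2
Yield = 152.1 / 260 x 100 = 58.5%


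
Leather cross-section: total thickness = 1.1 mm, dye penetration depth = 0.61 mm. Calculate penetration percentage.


55.5%

Penetration% = 0.61 / 1.1 x 100
Penetration = 55.5%


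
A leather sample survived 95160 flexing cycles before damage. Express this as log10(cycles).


log10(95160) = 4.98


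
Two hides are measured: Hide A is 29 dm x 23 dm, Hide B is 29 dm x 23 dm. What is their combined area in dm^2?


Hide A area = 29 x 23 = 667 dm^2
Hide B area = 29 x 23 = 667 dm^2
Total = 667 + 667 = 1334 dm^2


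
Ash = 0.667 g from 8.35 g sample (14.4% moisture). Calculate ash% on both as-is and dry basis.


As-is ash = 7.99%
Dry-basis ash = 9.33%

As-is ash% = 0.667 / 8.35 x 100 = 7.99%
Dry mass = 8.35 x (100 - 14.4) / 100 = 7.1476 g
Dry-basis ash% = 0.667 / 7.1476 x 100 = 9.33%


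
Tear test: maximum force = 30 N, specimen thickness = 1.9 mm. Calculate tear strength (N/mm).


Tear strength = force / thickness
Tear = 30 / 1.9 = 15.8 N/mm


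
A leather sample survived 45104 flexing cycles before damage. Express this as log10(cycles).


log10(45104) = 4.65


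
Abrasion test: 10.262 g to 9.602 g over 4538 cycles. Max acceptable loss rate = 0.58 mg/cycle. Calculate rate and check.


Rate = 0.145 mg/cycle
Passes: Yes

Loss = 10.262 - 9.602 = 0.660 g
Rate = 0.660 g / 4538 cycles x 1000 = 0.145 mg/cycle
Max = 0.58 mg/cycle
Passes: Yes


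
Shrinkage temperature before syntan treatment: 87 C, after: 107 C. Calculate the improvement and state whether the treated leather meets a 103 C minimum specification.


Improvement = 20 C
Meets 103 C spec: Yes

Improvement = 107 - 87 = 20 C
Spec check: 107 C >= 103 C? Yes


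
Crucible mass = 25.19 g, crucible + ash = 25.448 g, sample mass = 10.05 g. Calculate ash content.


Ash mass = 25.448 - 25.19 = 0.258 g
Ash% = 0.258 / 10.05 x 100 = 2.57%


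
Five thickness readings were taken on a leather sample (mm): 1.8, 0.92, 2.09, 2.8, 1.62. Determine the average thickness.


Sum = 1.8 + 0.92 + 2.09 + 2.8 + 1.62 = 9.23
Average = 9.23 / 5 = 1.85 mm


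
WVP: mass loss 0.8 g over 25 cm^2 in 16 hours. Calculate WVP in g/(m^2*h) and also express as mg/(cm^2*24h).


WVP = 0.8 / (25 x 16) x 10000 = 20.00 g/(m^2*h)
Mass loss in mg = 0.8 x 1000 = 800 mg
Per cm^2 per 24h in mg: 800 x 24 / (25 x 16) = 19200 / 400 = 48.00 mg/(cm^2*24h)


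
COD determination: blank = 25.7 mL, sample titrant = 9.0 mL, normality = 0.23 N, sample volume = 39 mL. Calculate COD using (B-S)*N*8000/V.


787.9 mg/L

COD = (25.7 - 9.0) x 0.23 x 8000 / 39
COD = 16.7 x 0.23 x 8000 / 39
COD = 787.9 mg/L


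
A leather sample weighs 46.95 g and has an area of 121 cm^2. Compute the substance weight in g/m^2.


3880.2 g/m^2

Substance weight = mass / area x 10000
SW = 46.95 / 121 x 10000
SW = 3880.2 g/m^2
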